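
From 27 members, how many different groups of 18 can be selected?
C(27,18) = 27!/(18!×9!) = 4686825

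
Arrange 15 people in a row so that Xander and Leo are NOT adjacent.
Total - adjacent = 15! - (15-1)!×2 = 1307674368000 - 174356582400 = 1133317785600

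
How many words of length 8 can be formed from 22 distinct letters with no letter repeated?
P(22,8) = 22!/(22-8)! = 12893126400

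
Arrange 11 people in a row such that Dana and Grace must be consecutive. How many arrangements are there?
Treat the 2 as one block: (11-2+1)! × 2! = 3628800 × 2 = 7257600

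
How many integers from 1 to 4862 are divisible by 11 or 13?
⌊4862/11⌋ + ⌊4862/13⌋ - ⌊4862/143⌋ = 442 + 374 - 34 = 782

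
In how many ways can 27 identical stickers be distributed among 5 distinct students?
C(27+5-1, 5-1) = C(31, 4) = 31465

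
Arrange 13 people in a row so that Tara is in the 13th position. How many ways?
Fix one position: (13-1)! = 479001600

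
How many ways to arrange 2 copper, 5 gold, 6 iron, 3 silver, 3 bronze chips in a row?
19! / (2! × 5! × 6! × 3! × 3!) = 19554575040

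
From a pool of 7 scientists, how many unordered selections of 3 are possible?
C(7,3) = 7!/(3!×4!) = 35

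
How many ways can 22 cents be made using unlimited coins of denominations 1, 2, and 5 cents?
Coefficient of x^22 in 1/(1-x^1) · 1/(1-x^2) · 1/(1-x^5). Case on j = number of 5-cent coins (j = 0..4); remainder r = 22 - 5j is made from {1,2} in ⌊r/2⌋+1 ways. r = 22, 17, 12, 7, 2 → 12 + 9 + 7 + 4 + 2 = 34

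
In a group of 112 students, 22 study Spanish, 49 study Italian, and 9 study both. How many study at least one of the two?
|A∪B| = |A| + |B| - |A∩B| = 22 + 49 - 9 = 62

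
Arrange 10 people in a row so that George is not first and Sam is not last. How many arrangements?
By inclusion-exclusion: 10! - 2×(10-1)! + (10-2)! = 3628800 - 725760 + 40320 = 2943360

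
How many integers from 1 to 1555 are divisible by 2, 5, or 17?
⌊1555/2⌋+⌊1555/5⌋+⌊1555/17⌋ - ⌊1555/10⌋-⌊1555/34⌋-⌊1555/85⌋ + ⌊1555/170⌋ = 777+311+91 - 155-45-18 + 9 = 970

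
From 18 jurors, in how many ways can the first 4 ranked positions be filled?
P(18,4) = 18!/(18-4)! = 73440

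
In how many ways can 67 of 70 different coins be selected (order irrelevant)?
C(70,67) = 70!/(67!×3!) = 54740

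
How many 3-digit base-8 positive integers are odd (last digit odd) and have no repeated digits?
Last∈{1,3,5,7}. Last=0: 0. Last nonzero: 4×6×P(6,1) = 144. Total = 144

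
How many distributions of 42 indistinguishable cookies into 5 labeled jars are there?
C(42+5-1, 5-1) = C(46, 4) = 163185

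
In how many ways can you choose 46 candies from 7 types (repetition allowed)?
C(46+7-1, 7-1) = C(52, 6) = 20358520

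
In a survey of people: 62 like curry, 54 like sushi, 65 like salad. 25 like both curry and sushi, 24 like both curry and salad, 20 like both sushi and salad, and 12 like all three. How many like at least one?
|A∪B∪C| = 62+54+65-25-24-20+12 = 124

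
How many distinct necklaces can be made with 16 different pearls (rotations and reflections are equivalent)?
(16-1)!/2 = 1307674368000/2 = 653837184000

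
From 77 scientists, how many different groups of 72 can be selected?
C(77,72) = 77!/(72!×5!) = 19757815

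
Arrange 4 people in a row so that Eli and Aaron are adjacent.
Treat as block: (4-1)! × 2! = 6 × 2 = 12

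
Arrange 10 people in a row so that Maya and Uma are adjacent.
Treat as block: (10-1)! × 2! = 362880 × 2 = 725760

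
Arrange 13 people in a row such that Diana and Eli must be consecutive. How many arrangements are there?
Treat the 2 as one block: (13-2+1)! × 2! = 479001600 × 2 = 958003200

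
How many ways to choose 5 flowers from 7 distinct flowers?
C(7,5) = 7!/(5!×2!) = 21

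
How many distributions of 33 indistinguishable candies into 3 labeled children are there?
C(33+3-1, 3-1) = C(35, 2) = 595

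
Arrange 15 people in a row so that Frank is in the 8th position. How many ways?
Fix one position: (15-1)! = 87178291200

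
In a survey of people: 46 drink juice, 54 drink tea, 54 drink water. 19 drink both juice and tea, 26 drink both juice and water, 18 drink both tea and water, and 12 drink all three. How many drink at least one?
|A∪B∪C| = 46+54+54-19-26-18+12 = 103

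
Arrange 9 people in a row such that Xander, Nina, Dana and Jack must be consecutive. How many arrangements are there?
Treat the 4 as one block: (9-4+1)! × 4! = 720 × 24 = 17280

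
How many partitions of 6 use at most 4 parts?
By conjugation, equals partitions of 6 into parts ≤ 4. Let r_j(i) = number of partitions of i into parts ≤ j, for i = 0..6. r_1(i) = 1 for all i; r_j(i) = r_{j-1}(i) + r_j(i-j). Rows j = 2..4: ≤2: 1 1 2 2 3 3 4; ≤3: 1 1 2 3 4 5 7; ≤4: 1 1 2 3 5 6 9. r_4(6) = 9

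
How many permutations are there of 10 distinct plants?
10! = 3628800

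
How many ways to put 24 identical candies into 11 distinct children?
C(24+11-1, 11-1) = C(34, 10) = 131128140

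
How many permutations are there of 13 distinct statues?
13! = 6227020800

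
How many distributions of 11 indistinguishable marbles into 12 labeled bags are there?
C(11+12-1, 12-1) = C(22, 11) = 705432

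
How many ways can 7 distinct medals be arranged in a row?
7! = 5040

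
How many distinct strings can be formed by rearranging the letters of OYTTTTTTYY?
10! / (6! × 3! × 1!) = 840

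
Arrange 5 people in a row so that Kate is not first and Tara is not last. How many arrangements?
By inclusion-exclusion: 5! - 2×(5-1)! + (5-2)! = 120 - 48 + 6 = 78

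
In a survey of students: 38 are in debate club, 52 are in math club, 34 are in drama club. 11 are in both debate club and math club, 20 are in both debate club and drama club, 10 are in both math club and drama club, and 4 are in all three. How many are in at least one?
|A∪B∪C| = 38+52+34-11-20-10+4 = 87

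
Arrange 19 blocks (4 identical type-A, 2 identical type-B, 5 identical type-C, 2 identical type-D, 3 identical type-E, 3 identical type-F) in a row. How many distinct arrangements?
19! / (4! × 2! × 5! × 2! × 3! × 3!) = 293318625600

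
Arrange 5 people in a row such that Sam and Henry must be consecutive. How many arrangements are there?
Treat the 2 as one block: (5-2+1)! × 2! = 24 × 2 = 48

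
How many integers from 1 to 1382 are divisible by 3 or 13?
⌊1382/3⌋ + ⌊1382/13⌋ - ⌊1382/39⌋ = 460 + 106 - 35 = 531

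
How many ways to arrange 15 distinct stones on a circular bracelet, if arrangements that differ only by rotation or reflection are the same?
(15-1)!/2 = 87178291200/2 = 43589145600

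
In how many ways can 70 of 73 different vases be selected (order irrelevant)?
C(73,70) = 73!/(70!×3!) = 62196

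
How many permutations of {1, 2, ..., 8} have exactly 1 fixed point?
Choose the 1 fixed point C(8,1) = 8, derange the rest: !7 = Σ_{j=0}^{7} (-1)^j·7!/j! = 5040 - 5040 + 2520 - 840 + 210 - 42 + 7 - 1 = 1854. Product = 8 × 1854 = 14832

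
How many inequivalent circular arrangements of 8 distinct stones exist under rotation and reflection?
(8-1)!/2 = 5040/2 = 2520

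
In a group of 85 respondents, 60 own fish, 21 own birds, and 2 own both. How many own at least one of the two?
|A∪B| = |A| + |B| - |A∩B| = 60 + 21 - 2 = 79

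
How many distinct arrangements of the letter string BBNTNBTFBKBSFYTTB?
17! / (2! × 1! × 1! × 2! × 1! × 4! × 6!) = 5145940800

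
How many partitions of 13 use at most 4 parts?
By conjugation, equals partitions of 13 into parts ≤ 4. Let r_j(i) = number of partitions of i into parts ≤ j, for i = 0..13. r_1(i) = 1 for all i; r_j(i) = r_{j-1}(i) + r_j(i-j). Rows j = 2..4: ≤2: 1 1 2 2 3 3 4 4 5 5 6 6 7 7; ≤3: 1 1 2 3 4 5 7 8 10 12 14 16 19 21; ≤4: 1 1 2 3 5 6 9 11 15 18 23 27 34 39. r_4(13) = 39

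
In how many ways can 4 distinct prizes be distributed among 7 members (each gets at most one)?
P(7,4) = 7!/(7-4)! = 840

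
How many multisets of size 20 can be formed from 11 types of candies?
C(20+11-1, 11-1) = C(30, 10) = 30045015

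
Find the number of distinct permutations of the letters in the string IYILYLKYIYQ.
11! / (2! × 4! × 1! × 1! × 3!) = 138600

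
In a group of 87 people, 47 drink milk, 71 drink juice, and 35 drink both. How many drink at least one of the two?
|A∪B| = |A| + |B| - |A∩B| = 47 + 71 - 35 = 83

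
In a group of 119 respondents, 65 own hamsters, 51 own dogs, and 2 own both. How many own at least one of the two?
|A∪B| = |A| + |B| - |A∩B| = 65 + 51 - 2 = 114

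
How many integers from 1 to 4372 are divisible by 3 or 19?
⌊4372/3⌋ + ⌊4372/19⌋ - ⌊4372/57⌋ = 1457 + 230 - 76 = 1611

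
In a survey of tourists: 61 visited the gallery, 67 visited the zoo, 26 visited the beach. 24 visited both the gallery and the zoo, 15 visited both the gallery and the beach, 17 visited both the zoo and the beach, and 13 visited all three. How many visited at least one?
|A∪B∪C| = 61+67+26-24-15-17+13 = 111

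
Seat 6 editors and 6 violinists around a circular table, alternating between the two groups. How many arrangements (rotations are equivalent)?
Fix one of the editors: (6-1)! ways for the remaining editors, × 6! ways for the violinists = 120 × 720 = 86400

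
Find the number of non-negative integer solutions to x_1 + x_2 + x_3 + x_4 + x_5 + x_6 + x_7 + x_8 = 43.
C(43+8-1, 8-1) = C(50, 7) = 99884400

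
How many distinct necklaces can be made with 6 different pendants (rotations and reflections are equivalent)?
(6-1)!/2 = 120/2 = 60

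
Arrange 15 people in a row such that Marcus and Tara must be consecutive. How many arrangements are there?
Treat the 2 as one block: (15-2+1)! × 2! = 87178291200 × 2 = 174356582400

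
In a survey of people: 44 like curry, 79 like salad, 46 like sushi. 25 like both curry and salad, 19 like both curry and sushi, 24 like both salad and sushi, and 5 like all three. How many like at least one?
|A∪B∪C| = 44+79+46-25-19-24+5 = 106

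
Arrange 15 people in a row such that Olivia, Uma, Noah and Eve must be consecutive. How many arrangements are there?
Treat the 4 as one block: (15-4+1)! × 4! = 479001600 × 24 = 11496038400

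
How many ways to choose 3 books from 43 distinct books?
C(43,3) = 43!/(3!×40!) = 12341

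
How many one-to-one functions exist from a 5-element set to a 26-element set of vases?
P(26,5) = 26!/(26-5)! = 7893600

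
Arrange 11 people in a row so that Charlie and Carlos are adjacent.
Treat as block: (11-1)! × 2! = 3628800 × 2 = 7257600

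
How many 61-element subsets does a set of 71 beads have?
C(71,61) = 71!/(61!×10!) = 461738052776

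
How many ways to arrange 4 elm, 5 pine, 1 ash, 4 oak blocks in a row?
14! / (4! × 5! × 1! × 4!) = 1261260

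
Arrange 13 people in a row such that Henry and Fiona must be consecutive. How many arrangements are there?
Treat the 2 as one block: (13-2+1)! × 2! = 479001600 × 2 = 958003200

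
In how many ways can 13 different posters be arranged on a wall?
13! = 6227020800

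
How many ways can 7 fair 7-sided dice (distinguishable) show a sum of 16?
Coefficient of x^16 in (x + x² + ... + x^7)^7. By inclusion-exclusion on dice exceeding 7: Σ_j (-1)^j C(7,j)·C(16-1-7j, 6) = C(7,0)·C(15,6) - C(7,1)·C(8,6) = 1·5005 - 7·28 = 4809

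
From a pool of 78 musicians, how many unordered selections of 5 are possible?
C(78,5) = 78!/(5!×73!) = 21111090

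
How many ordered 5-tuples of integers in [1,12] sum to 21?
Coefficient of x^21 in (x + x² + ... + x^12)^5. By inclusion-exclusion on dice exceeding 12: Σ_j (-1)^j C(5,j)·C(21-1-12j, 4) = C(5,0)·C(20,4) - C(5,1)·C(8,4) = 1·4845 - 5·70 = 4495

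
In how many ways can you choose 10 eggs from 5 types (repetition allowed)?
C(10+5-1, 5-1) = C(14, 4) = 1001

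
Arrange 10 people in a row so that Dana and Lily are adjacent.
Treat as block: (10-1)! × 2! = 362880 × 2 = 725760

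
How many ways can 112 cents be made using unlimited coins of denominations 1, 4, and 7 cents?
Coefficient of x^112 in 1/(1-x^1) · 1/(1-x^4) · 1/(1-x^7). Case on j = number of 7-cent coins (j = 0..16); remainder r = 112 - 7j is made from {1,4} in ⌊r/4⌋+1 ways. r = 112, 105, 98, 91, 84, 77, 70, 63, 56, 49, 42, 35, 28, 21, 14, 7, 0 → 29 + 27 + 25 + 23 + 22 + 20 + 18 + 16 + 15 + 13 + 11 + 9 + 8 + 6 + 4 + 2 + 1 = 249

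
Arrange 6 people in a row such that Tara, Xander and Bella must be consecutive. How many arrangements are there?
Treat the 3 as one block: (6-3+1)! × 3! = 24 × 6 = 144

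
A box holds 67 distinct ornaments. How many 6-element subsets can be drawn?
C(67,6) = 67!/(6!×61!) = 99795696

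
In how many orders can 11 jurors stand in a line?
11! = 39916800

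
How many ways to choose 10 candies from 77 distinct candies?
C(77,10) = 77!/(10!×67!) = 1096993404430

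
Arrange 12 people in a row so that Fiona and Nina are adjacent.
Treat as block: (12-1)! × 2! = 39916800 × 2 = 79833600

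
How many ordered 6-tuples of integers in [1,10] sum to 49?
Coefficient of x^49 in (x + x² + ... + x^10)^6. By inclusion-exclusion on dice exceeding 10: Σ_j (-1)^j C(6,j)·C(49-1-10j, 5) = C(6,0)·C(48,5) - C(6,1)·C(38,5) + C(6,2)·C(28,5) - C(6,3)·C(18,5) + C(6,4)·C(8,5) = 1·1712304 - 6·501942 + 15·98280 - 20·8568 + 15·56 = 4332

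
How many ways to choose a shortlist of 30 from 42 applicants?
C(42,30) = 42!/(30!×12!) = 11058116888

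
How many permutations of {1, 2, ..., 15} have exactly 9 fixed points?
Choose the 9 fixed points C(15,9) = 5005, derange the rest: !6 = Σ_{j=0}^{6} (-1)^j·6!/j! = 720 - 720 + 360 - 120 + 30 - 6 + 1 = 265. Product = 5005 × 265 = 1326325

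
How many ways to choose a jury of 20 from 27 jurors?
C(27,20) = 27!/(20!×7!) = 888030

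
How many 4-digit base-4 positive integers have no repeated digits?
First digit: 3 choices (nonzero). Then descending: 3 × 3 × 2 × 1 = 18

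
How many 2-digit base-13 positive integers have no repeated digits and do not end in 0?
Last digit: 12 nonzero choices. First digit: 11 (nonzero, ≠last). Middle 0: P(11,0) = 1. Total = 132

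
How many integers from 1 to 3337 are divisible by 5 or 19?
⌊3337/5⌋ + ⌊3337/19⌋ - ⌊3337/95⌋ = 667 + 175 - 35 = 807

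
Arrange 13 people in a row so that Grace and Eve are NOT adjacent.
Total - adjacent = 13! - (13-1)!×2 = 6227020800 - 958003200 = 5269017600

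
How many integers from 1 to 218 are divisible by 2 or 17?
⌊218/2⌋ + ⌊218/17⌋ - ⌊218/34⌋ = 109 + 12 - 6 = 115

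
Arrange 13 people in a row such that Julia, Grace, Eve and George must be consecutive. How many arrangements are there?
Treat the 4 as one block: (13-4+1)! × 4! = 3628800 × 24 = 87091200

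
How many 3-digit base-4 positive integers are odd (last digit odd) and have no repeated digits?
Last∈{1,3}. Last=0: 0. Last nonzero: 2×2×P(2,1) = 8. Total = 8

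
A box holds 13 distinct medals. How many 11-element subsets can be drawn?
C(13,11) = 13!/(11!×2!) = 78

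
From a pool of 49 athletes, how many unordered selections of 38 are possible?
C(49,38) = 49!/(38!×11!) = 29135916264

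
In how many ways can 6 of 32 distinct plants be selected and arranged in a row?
P(32,6) = 32!/(32-6)! = 652458240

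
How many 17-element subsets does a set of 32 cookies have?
C(32,17) = 32!/(17!×15!) = 565722720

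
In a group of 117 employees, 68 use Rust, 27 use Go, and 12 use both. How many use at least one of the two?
|A∪B| = |A| + |B| - |A∩B| = 68 + 27 - 12 = 83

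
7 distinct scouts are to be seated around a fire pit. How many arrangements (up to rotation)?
Circular: fix one position, arrange the rest. (7-1)! = 720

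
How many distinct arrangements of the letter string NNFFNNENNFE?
11! / (2! × 6! × 3!) = 4620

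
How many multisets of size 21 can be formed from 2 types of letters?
C(21+2-1, 2-1) = C(22, 1) = 22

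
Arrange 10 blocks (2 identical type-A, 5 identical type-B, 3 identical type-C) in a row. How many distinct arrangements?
10! / (2! × 5! × 3!) = 2520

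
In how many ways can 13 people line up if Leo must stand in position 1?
Fix one position: (13-1)! = 479001600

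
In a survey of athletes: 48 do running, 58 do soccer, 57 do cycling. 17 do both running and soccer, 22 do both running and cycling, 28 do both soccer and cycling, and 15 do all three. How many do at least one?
|A∪B∪C| = 48+58+57-17-22-28+15 = 111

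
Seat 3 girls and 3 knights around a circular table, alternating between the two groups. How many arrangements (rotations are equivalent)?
Fix one of the girls: (3-1)! ways for the remaining girls, × 3! ways for the knights = 2 × 6 = 12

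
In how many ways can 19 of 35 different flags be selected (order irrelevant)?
C(35,19) = 35!/(19!×16!) = 4059928950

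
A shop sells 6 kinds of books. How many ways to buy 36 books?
C(36+6-1, 6-1) = C(41, 5) = 749398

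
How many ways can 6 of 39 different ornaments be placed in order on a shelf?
P(39,6) = 39!/(39-6)! = 2349088560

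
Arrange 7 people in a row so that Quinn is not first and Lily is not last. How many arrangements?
By inclusion-exclusion: 7! - 2×(7-1)! + (7-2)! = 5040 - 1440 + 120 = 3720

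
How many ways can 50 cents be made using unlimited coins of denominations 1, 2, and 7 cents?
Coefficient of x^50 in 1/(1-x^1) · 1/(1-x^2) · 1/(1-x^7). Case on j = number of 7-cent coins (j = 0..7); remainder r = 50 - 7j is made from {1,2} in ⌊r/2⌋+1 ways. r = 50, 43, 36, 29, 22, 15, 8, 1 → 26 + 22 + 19 + 15 + 12 + 8 + 5 + 1 = 108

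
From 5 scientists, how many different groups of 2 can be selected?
C(5,2) = 5!/(2!×3!) = 10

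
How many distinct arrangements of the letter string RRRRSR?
6! / (1! × 5!) = 6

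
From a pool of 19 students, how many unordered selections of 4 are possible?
C(19,4) = 19!/(4!×15!) = 3876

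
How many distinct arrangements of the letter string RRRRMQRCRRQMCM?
14! / (2! × 3! × 2! × 7!) = 720720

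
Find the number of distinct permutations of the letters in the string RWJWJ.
5! / (1! × 2! × 2!) = 30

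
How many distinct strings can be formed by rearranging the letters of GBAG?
4! / (1! × 2! × 1!) = 12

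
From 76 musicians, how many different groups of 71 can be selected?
C(76,71) = 76!/(71!×5!) = 18474840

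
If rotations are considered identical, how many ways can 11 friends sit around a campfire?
Circular: fix one position, arrange the rest. (11-1)! = 3628800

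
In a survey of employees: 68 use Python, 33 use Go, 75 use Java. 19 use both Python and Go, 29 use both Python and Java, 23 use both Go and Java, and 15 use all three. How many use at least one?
|A∪B∪C| = 68+33+75-19-29-23+15 = 120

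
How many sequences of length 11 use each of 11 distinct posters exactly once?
11! = 39916800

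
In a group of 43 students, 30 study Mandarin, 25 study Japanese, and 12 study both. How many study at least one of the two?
|A∪B| = |A| + |B| - |A∩B| = 30 + 25 - 12 = 43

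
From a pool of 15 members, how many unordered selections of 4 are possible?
C(15,4) = 15!/(4!×11!) = 1365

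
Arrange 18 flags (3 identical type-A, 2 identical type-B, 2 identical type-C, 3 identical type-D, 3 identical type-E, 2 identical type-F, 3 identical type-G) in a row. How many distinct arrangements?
18! / (3! × 2! × 2! × 3! × 3! × 2! × 3!) = 617512896000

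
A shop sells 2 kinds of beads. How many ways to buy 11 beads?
C(11+2-1, 2-1) = C(12, 1) = 12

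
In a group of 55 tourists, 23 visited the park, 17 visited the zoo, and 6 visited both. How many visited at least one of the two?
|A∪B| = |A| + |B| - |A∩B| = 23 + 17 - 6 = 34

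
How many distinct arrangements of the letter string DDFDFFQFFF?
10! / (3! × 6! × 1!) = 840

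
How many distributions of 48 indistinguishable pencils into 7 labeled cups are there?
C(48+7-1, 7-1) = C(54, 6) = 25827165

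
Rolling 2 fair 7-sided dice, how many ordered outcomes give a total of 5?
Coefficient of x^5 in (x + x² + ... + x^7)^2. By inclusion-exclusion on dice exceeding 7: Σ_j (-1)^j C(2,j)·C(5-1-7j, 1) = C(2,0)·C(4,1) = 1·4 = 4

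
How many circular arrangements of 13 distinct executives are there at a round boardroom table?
Circular: fix one position, arrange the rest. (13-1)! = 479001600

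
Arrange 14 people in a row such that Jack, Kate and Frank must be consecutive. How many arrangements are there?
Treat the 3 as one block: (14-3+1)! × 3! = 479001600 × 6 = 2874009600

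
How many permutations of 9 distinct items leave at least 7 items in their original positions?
Exactly j fixed points: C(9,j)·!(9-j); sum over j ≥ 7 (derangement numbers via !m = (m-1)·(!(m-1) + !(m-2)): !0..!2 = 1, 0, 1). Σ_{j=7}^{9} C(9,j)·!(9-j) = C(9,7)·!2 + C(9,8)·!1 + C(9,9)·!0 = 36·1 + 9·0 + 1·1 = 37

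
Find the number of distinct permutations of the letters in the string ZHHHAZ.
6! / (1! × 2! × 3!) = 60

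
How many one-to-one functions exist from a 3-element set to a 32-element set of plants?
P(32,3) = 32!/(32-3)! = 29760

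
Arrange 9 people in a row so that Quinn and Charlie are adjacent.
Treat as block: (9-1)! × 2! = 40320 × 2 = 80640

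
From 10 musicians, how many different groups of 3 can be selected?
C(10,3) = 10!/(3!×7!) = 120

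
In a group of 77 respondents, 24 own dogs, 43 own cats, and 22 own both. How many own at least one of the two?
|A∪B| = |A| + |B| - |A∩B| = 24 + 43 - 22 = 45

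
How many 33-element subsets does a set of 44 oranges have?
C(44,33) = 44!/(33!×11!) = 7669339132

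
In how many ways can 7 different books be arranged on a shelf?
7! = 5040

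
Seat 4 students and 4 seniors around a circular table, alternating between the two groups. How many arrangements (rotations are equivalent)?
Fix one of the students: (4-1)! ways for the remaining students, × 4! ways for the seniors = 6 × 24 = 144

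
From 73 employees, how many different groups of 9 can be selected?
C(73,9) = 73!/(9!×64!) = 97082021465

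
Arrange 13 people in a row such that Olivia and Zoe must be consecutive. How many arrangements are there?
Treat the 2 as one block: (13-2+1)! × 2! = 479001600 × 2 = 958003200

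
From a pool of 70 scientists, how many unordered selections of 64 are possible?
C(70,64) = 70!/(64!×6!) = 131115985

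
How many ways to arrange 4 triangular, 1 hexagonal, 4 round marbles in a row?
9! / (4! × 1! × 4!) = 630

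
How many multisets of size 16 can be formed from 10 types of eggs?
C(16+10-1, 10-1) = C(25, 9) = 2042975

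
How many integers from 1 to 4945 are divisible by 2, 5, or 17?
⌊4945/2⌋+⌊4945/5⌋+⌊4945/17⌋ - ⌊4945/10⌋-⌊4945/34⌋-⌊4945/85⌋ + ⌊4945/170⌋ = 2472+989+290 - 494-145-58 + 29 = 3083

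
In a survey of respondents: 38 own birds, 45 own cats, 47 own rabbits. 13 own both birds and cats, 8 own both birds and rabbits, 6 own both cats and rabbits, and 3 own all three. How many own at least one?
|A∪B∪C| = 38+45+47-13-8-6+3 = 106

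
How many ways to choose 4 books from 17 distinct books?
C(17,4) = 17!/(4!×13!) = 2380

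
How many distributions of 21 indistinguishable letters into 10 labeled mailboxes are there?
C(21+10-1, 10-1) = C(30, 9) = 14307150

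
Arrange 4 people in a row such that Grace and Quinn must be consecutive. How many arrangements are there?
Treat the 2 as one block: (4-2+1)! × 2! = 6 × 2 = 12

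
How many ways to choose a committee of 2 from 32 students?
C(32,2) = 32!/(2!×30!) = 496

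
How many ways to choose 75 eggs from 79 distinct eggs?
C(79,75) = 79!/(75!×4!) = 1502501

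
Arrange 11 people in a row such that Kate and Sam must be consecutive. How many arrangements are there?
Treat the 2 as one block: (11-2+1)! × 2! = 3628800 × 2 = 7257600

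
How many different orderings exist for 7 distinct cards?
7! = 5040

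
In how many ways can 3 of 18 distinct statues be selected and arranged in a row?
P(18,3) = 18!/(18-3)! = 4896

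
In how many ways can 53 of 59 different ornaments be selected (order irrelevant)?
C(59,53) = 59!/(53!×6!) = 45057474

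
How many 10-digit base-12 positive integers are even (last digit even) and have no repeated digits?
Last∈{0,2,4,6,8,10}. Last=0: 19958400. Last nonzero: 5×10×P(10,8) = 90720000. Total = 110678400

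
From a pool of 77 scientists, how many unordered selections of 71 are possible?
C(77,71) = 77!/(71!×6!) = 237093780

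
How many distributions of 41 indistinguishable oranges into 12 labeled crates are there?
C(41+12-1, 12-1) = C(52, 11) = 60403728840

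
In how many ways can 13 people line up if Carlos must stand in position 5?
Fix one position: (13-1)! = 479001600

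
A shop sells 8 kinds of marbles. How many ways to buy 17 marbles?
C(17+8-1, 8-1) = C(24, 7) = 346104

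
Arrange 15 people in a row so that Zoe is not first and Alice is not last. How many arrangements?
By inclusion-exclusion: 15! - 2×(15-1)! + (15-2)! = 1307674368000 - 174356582400 + 6227020800 = 1139544806400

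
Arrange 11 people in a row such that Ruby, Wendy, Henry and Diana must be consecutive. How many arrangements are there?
Treat the 4 as one block: (11-4+1)! × 4! = 40320 × 24 = 967680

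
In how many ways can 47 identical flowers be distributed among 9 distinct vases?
C(47+9-1, 9-1) = C(55, 8) = 1217566350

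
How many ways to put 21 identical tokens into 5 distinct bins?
C(21+5-1, 5-1) = C(25, 4) = 12650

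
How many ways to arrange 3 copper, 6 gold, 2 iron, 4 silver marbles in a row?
15! / (3! × 6! × 2! × 4!) = 6306300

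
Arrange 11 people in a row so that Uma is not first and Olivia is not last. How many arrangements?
By inclusion-exclusion: 11! - 2×(11-1)! + (11-2)! = 39916800 - 7257600 + 362880 = 33022080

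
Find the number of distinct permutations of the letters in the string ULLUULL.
7! / (3! × 4!) = 35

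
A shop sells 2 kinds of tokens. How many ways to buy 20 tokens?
C(20+2-1, 2-1) = C(21, 1) = 21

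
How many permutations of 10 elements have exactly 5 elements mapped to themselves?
Choose the 5 fixed points C(10,5) = 252, derange the rest: !5 = Σ_{j=0}^{5} (-1)^j·5!/j! = 120 - 120 + 60 - 20 + 5 - 1 = 44. Product = 252 × 44 = 11088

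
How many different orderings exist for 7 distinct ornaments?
7! = 5040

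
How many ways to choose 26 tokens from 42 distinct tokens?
C(42,26) = 42!/(26!×16!) = 166509721602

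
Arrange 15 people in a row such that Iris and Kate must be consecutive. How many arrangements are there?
Treat the 2 as one block: (15-2+1)! × 2! = 87178291200 × 2 = 174356582400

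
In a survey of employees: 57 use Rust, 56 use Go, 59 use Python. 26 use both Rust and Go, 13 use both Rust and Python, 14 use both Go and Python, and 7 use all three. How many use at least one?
|A∪B∪C| = 57+56+59-26-13-14+7 = 126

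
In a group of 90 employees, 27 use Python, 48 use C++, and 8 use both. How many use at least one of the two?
|A∪B| = |A| + |B| - |A∩B| = 27 + 48 - 8 = 67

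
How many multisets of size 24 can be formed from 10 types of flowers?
C(24+10-1, 10-1) = C(33, 9) = 38567100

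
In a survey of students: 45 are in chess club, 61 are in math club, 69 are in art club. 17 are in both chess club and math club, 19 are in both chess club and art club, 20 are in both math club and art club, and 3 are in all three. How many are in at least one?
|A∪B∪C| = 45+61+69-17-19-20+3 = 122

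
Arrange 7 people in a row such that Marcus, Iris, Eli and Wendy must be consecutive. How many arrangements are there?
Treat the 4 as one block: (7-4+1)! × 4! = 24 × 24 = 576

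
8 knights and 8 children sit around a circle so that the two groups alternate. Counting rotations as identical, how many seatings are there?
Fix one of the knights: (8-1)! ways for the remaining knights, × 8! ways for the children = 5040 × 40320 = 203212800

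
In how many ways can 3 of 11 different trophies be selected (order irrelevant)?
C(11,3) = 11!/(3!×8!) = 165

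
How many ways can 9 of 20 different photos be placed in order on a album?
P(20,9) = 20!/(20-9)! = 60949324800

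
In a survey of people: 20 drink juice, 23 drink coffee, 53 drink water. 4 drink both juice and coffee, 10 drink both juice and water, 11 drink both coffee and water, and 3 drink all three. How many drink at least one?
|A∪B∪C| = 20+23+53-4-10-11+3 = 74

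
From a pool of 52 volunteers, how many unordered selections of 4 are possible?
C(52,4) = 52!/(4!×48!) = 270725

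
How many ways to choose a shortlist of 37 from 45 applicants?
C(45,37) = 45!/(37!×8!) = 215553195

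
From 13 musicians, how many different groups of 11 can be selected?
C(13,11) = 13!/(11!×2!) = 78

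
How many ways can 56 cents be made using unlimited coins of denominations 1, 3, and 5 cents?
Coefficient of x^56 in 1/(1-x^1) · 1/(1-x^3) · 1/(1-x^5). Case on j = number of 5-cent coins (j = 0..11); remainder r = 56 - 5j is made from {1,3} in ⌊r/3⌋+1 ways. r = 56, 51, 46, 41, 36, 31, 26, 21, 16, 11, 6, 1 → 19 + 18 + 16 + 14 + 13 + 11 + 9 + 8 + 6 + 4 + 3 + 1 = 122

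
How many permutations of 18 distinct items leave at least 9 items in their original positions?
Exactly j fixed points: C(18,j)·!(18-j); sum over j ≥ 9 (derangement numbers via !m = (m-1)·(!(m-1) + !(m-2)): !0..!9 = 1, 0, 1, 2, 9, 44, 265, 1854, 14833, 133496). Σ_{j=9}^{18} C(18,j)·!(18-j) = C(18,9)·!9 + C(18,10)·!8 + C(18,11)·!7 + C(18,12)·!6 + C(18,13)·!5 + C(18,14)·!4 + C(18,15)·!3 + C(18,16)·!2 + C(18,17)·!1 + C(18,18)·!0 = 48620·133496 + 43758·14833 + 31824·1854 + 18564·265 + 8568·44 + 3060·9 + 816·2 + 153·1 + 18·0 + 1·1 = 7203965408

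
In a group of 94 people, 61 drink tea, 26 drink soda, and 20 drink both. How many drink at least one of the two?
|A∪B| = |A| + |B| - |A∩B| = 61 + 26 - 20 = 67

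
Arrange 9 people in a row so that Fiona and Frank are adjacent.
Treat as block: (9-1)! × 2! = 40320 × 2 = 80640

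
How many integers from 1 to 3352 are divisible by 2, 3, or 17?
⌊3352/2⌋+⌊3352/3⌋+⌊3352/17⌋ - ⌊3352/6⌋-⌊3352/34⌋-⌊3352/51⌋ + ⌊3352/102⌋ = 1676+1117+197 - 558-98-65 + 32 = 2301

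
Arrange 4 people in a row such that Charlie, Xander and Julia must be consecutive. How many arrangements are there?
Treat the 3 as one block: (4-3+1)! × 3! = 2 × 6 = 12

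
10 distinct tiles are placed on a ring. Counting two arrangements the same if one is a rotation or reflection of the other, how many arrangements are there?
(10-1)!/2 = 362880/2 = 181440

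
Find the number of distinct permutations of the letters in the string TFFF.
4! / (1! × 3!) = 4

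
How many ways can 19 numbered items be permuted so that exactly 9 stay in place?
Choose the 9 fixed points C(19,9) = 92378, derange the rest: !10 = Σ_{j=0}^{10} (-1)^j·10!/j! = 3628800 - 3628800 + 1814400 - 604800 + 151200 - 30240 + 5040 - 720 + 90 - 10 + 1 = 1334961. Product = 92378 × 1334961 = 123321027258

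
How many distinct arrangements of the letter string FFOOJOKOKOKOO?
13! / (2! × 3! × 1! × 7!) = 102960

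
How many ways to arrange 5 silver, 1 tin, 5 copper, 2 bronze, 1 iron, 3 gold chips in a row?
17! / (5! × 1! × 5! × 2! × 1! × 3!) = 2058376320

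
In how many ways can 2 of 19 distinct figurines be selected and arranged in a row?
P(19,2) = 19!/(19-2)! = 342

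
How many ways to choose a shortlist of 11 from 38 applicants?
C(38,11) = 38!/(11!×27!) = 1203322288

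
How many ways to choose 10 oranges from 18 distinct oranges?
C(18,10) = 18!/(10!×8!) = 43758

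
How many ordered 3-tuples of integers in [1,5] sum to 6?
Coefficient of x^6 in (x + x² + ... + x^5)^3. By inclusion-exclusion on dice exceeding 5: Σ_j (-1)^j C(3,j)·C(6-1-5j, 2) = C(3,0)·C(5,2) = 1·10 = 10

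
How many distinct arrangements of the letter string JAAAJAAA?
8! / (6! × 2!) = 28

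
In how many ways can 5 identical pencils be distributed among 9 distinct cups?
C(5+9-1, 9-1) = C(13, 8) = 1287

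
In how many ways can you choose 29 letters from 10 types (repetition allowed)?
C(29+10-1, 10-1) = C(38, 9) = 163011640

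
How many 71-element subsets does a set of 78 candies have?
C(78,71) = 78!/(71!×7!) = 2641902120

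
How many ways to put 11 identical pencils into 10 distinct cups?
C(11+10-1, 10-1) = C(20, 9) = 167960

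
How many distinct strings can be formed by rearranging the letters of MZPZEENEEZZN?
12! / (4! × 1! × 2! × 1! × 4!) = 415800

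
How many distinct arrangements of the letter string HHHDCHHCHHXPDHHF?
16! / (2! × 1! × 2! × 1! × 1! × 9!) = 14414400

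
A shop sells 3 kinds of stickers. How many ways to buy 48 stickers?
C(48+3-1, 3-1) = C(50, 2) = 1225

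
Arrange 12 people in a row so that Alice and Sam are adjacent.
Treat as block: (12-1)! × 2! = 39916800 × 2 = 79833600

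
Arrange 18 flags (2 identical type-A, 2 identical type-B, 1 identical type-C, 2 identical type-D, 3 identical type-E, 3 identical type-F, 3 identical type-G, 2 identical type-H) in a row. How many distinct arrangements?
18! / (2! × 2! × 1! × 2! × 3! × 3! × 3! × 2!) = 1852538688000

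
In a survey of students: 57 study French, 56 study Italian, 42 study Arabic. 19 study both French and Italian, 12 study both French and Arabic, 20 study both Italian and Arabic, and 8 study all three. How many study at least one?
|A∪B∪C| = 57+56+42-19-12-20+8 = 112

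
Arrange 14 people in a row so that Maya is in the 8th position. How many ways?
Fix one position: (14-1)! = 6227020800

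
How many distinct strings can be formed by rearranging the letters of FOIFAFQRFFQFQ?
13! / (1! × 3! × 1! × 1! × 6! × 1!) = 1441440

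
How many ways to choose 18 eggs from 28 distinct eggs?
C(28,18) = 28!/(18!×10!) = 13123110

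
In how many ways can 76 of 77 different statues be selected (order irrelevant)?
C(77,76) = 77!/(76!×1!) = 77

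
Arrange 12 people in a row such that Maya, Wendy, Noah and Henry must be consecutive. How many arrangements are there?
Treat the 4 as one block: (12-4+1)! × 4! = 362880 × 24 = 8709120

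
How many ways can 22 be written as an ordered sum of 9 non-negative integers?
C(22+9-1, 9-1) = C(30, 8) = 5852925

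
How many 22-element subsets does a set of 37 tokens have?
C(37,22) = 37!/(22!×15!) = 9364199760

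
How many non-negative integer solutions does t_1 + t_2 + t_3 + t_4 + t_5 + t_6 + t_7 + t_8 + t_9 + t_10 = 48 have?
C(48+10-1, 10-1) = C(57, 9) = 8996462475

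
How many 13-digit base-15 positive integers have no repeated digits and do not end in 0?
Last digit: 14 nonzero choices. First digit: 13 (nonzero, ≠last). Middle 11: P(13,11) = 3113510400. Total = 566658892800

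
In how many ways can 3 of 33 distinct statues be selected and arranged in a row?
P(33,3) = 33!/(33-3)! = 32736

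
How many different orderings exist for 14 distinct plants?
14! = 87178291200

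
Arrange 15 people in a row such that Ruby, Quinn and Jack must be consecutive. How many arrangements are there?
Treat the 3 as one block: (15-3+1)! × 3! = 6227020800 × 6 = 37362124800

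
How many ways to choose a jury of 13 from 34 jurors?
C(34,13) = 34!/(13!×21!) = 927983760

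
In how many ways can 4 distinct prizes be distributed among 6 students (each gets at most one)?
P(6,4) = 6!/(6-4)! = 360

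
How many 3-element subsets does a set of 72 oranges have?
C(72,3) = 72!/(3!×69!) = 59640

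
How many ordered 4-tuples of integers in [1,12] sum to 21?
Coefficient of x^21 in (x + x² + ... + x^12)^4. By inclusion-exclusion on dice exceeding 12: Σ_j (-1)^j C(4,j)·C(21-1-12j, 3) = C(4,0)·C(20,3) - C(4,1)·C(8,3) = 1·1140 - 4·56 = 916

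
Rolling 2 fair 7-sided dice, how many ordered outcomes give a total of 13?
Coefficient of x^13 in (x + x² + ... + x^7)^2. By inclusion-exclusion on dice exceeding 7: Σ_j (-1)^j C(2,j)·C(13-1-7j, 1) = C(2,0)·C(12,1) - C(2,1)·C(5,1) = 1·12 - 2·5 = 2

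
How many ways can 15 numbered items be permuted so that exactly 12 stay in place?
Choose the 12 fixed points C(15,12) = 455, derange the rest: !3 = Σ_{j=0}^{3} (-1)^j·3!/j! = 6 - 6 + 3 - 1 = 2. Product = 455 × 2 = 910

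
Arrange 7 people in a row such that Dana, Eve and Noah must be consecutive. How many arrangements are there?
Treat the 3 as one block: (7-3+1)! × 3! = 120 × 6 = 720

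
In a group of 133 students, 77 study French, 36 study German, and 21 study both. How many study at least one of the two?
|A∪B| = |A| + |B| - |A∩B| = 77 + 36 - 21 = 92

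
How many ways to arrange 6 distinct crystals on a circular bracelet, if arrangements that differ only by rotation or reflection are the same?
(6-1)!/2 = 120/2 = 60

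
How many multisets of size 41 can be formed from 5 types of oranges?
C(41+5-1, 5-1) = C(45, 4) = 148995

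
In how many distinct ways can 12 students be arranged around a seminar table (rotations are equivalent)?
Circular: fix one position, arrange the rest. (12-1)! = 39916800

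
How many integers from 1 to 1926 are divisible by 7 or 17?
⌊1926/7⌋ + ⌊1926/17⌋ - ⌊1926/119⌋ = 275 + 113 - 16 = 372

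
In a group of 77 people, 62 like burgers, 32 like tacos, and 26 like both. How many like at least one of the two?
|A∪B| = |A| + |B| - |A∩B| = 62 + 32 - 26 = 68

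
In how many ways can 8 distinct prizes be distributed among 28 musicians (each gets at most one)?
P(28,8) = 28!/(28-8)! = 125318793600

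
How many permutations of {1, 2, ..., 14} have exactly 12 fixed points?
Choose the 12 fixed points C(14,12) = 91, derange the rest: !2 = Σ_{j=0}^{2} (-1)^j·2!/j! = 2 - 2 + 1 = 1. Product = 91 × 1 = 91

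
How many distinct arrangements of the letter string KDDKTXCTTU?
10! / (2! × 1! × 1! × 2! × 3! × 1!) = 151200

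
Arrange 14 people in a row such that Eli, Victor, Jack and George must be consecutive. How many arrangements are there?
Treat the 4 as one block: (14-4+1)! × 4! = 39916800 × 24 = 958003200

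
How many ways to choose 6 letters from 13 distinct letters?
C(13,6) = 13!/(6!×7!) = 1716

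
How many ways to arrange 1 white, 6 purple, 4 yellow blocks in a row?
11! / (1! × 6! × 4!) = 2310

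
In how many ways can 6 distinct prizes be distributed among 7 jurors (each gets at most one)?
P(7,6) = 7!/(7-6)! = 5040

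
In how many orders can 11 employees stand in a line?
11! = 39916800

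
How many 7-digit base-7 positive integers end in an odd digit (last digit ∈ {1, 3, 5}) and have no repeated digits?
Last∈{1,3,5}. Last=0: 0. Last nonzero: 3×5×P(5,5) = 1800. Total = 1800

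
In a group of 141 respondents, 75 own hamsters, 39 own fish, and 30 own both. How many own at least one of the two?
|A∪B| = |A| + |B| - |A∩B| = 75 + 39 - 30 = 84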